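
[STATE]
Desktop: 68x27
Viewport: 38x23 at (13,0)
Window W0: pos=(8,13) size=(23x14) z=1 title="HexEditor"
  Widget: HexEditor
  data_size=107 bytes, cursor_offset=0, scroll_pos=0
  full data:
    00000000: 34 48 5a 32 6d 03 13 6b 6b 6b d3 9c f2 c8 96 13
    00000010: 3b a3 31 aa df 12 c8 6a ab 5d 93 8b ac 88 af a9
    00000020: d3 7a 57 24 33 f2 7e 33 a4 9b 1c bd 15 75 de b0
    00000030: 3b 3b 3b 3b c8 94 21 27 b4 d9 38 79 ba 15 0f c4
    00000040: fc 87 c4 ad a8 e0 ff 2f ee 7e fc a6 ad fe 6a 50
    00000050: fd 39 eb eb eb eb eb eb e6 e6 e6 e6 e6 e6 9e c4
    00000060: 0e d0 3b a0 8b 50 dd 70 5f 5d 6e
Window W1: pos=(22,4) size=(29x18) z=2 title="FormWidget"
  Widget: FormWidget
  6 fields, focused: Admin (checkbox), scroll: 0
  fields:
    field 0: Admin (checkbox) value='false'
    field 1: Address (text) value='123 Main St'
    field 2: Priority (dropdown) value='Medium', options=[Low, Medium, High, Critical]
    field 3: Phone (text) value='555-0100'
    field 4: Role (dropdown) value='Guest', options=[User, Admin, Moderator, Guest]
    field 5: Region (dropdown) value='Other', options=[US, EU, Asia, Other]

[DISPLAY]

                                      
                                      
                                      
                                      
         ┏━━━━━━━━━━━━━━━━━━━━━━━━━━━┓
         ┃ FormWidget                ┃
         ┠───────────────────────────┨
         ┃> Admin:      [ ]          ┃
         ┃  Address:    [123 Main St]┃
         ┃  Priority:   [Medium    ▼]┃
         ┃  Phone:      [555-0100   ]┃
         ┃  Role:       [Guest     ▼]┃
         ┃  Region:     [Other     ▼]┃
━━━━━━━━━┃                           ┃
Editor   ┃                           ┃
─────────┃                           ┃
0000  34 ┃                           ┃
0010  3b ┃                           ┃
0020  d3 ┃                           ┃
0030  3b ┃                           ┃
0040  fc ┃                           ┃
0050  fd ┗━━━━━━━━━━━━━━━━━━━━━━━━━━━┛
0060  0e d0 3b a0┃                    


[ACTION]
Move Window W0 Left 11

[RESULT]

                                      
                                      
                                      
                                      
         ┏━━━━━━━━━━━━━━━━━━━━━━━━━━━┓
         ┃ FormWidget                ┃
         ┠───────────────────────────┨
         ┃> Admin:      [ ]          ┃
         ┃  Address:    [123 Main St]┃
         ┃  Priority:   [Medium    ▼]┃
         ┃  Phone:      [555-0100   ]┃
         ┃  Role:       [Guest     ▼]┃
         ┃  Region:     [Other     ▼]┃
━━━━━━━━━┃                           ┃
         ┃                           ┃
─────────┃                           ┃
 48 5a 32┃                           ┃
 a3 31 aa┃                           ┃
 7a 57 24┃                           ┃
 3b 3b 3b┃                           ┃
 87 c4 ad┃                           ┃
 39 eb eb┗━━━━━━━━━━━━━━━━━━━━━━━━━━━┛
 d0 3b a0┃                            


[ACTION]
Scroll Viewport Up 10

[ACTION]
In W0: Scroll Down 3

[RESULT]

                                      
                                      
                                      
                                      
         ┏━━━━━━━━━━━━━━━━━━━━━━━━━━━┓
         ┃ FormWidget                ┃
         ┠───────────────────────────┨
         ┃> Admin:      [ ]          ┃
         ┃  Address:    [123 Main St]┃
         ┃  Priority:   [Medium    ▼]┃
         ┃  Phone:      [555-0100   ]┃
         ┃  Role:       [Guest     ▼]┃
         ┃  Region:     [Other     ▼]┃
━━━━━━━━━┃                           ┃
         ┃                           ┃
─────────┃                           ┃
 3b 3b 3b┃                           ┃
 87 c4 ad┃                           ┃
 39 eb eb┃                           ┃
 d0 3b a0┃                           ┃
         ┃                           ┃
         ┗━━━━━━━━━━━━━━━━━━━━━━━━━━━┛
         ┃                            


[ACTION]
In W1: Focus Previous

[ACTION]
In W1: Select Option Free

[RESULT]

                                      
                                      
                                      
                                      
         ┏━━━━━━━━━━━━━━━━━━━━━━━━━━━┓
         ┃ FormWidget                ┃
         ┠───────────────────────────┨
         ┃  Admin:      [ ]          ┃
         ┃  Address:    [123 Main St]┃
         ┃  Priority:   [Medium    ▼]┃
         ┃  Phone:      [555-0100   ]┃
         ┃  Role:       [Guest     ▼]┃
         ┃> Region:     [Other     ▼]┃
━━━━━━━━━┃                           ┃
         ┃                           ┃
─────────┃                           ┃
 3b 3b 3b┃                           ┃
 87 c4 ad┃                           ┃
 39 eb eb┃                           ┃
 d0 3b a0┃                           ┃
         ┃                           ┃
         ┗━━━━━━━━━━━━━━━━━━━━━━━━━━━┛
         ┃                            


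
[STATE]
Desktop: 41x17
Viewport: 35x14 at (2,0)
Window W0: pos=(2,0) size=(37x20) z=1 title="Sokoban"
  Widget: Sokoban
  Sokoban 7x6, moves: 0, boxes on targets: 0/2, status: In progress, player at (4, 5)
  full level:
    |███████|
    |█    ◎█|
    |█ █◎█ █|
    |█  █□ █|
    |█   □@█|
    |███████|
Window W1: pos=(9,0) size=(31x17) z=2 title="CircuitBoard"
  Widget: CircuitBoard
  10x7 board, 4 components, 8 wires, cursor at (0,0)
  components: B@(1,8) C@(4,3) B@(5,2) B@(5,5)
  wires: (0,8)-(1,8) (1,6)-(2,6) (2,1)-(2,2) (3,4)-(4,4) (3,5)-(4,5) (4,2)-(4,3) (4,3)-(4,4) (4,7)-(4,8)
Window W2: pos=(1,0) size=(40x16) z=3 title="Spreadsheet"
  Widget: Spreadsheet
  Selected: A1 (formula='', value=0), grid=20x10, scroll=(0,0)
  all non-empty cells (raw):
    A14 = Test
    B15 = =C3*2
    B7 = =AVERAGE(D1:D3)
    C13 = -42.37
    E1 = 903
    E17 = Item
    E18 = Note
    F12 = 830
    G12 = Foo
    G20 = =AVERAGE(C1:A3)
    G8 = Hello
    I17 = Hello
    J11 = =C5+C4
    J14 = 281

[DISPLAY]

━━━━━━━━━━━━━━━━━━━━━━━━━━━━━━━━━━━
 Spreadsheet                       
───────────────────────────────────
A1:                                
       A       B       C       D   
-----------------------------------
  1      [0]       0       0       
  2        0       0       0       
  3        0       0       0       
  4        0       0       0       
  5        0       0       0       
  6        0       0       0       
  7        0       0       0       
  8        0       0       0       


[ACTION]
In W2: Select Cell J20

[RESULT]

━━━━━━━━━━━━━━━━━━━━━━━━━━━━━━━━━━━
 Spreadsheet                       
───────────────────────────────────
J20:                               
       A       B       C       D   
-----------------------------------
  1        0       0       0       
  2        0       0       0       
  3        0       0       0       
  4        0       0       0       
  5        0       0       0       
  6        0       0       0       
  7        0       0       0       
  8        0       0       0       


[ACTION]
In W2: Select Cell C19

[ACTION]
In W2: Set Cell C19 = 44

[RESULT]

━━━━━━━━━━━━━━━━━━━━━━━━━━━━━━━━━━━
 Spreadsheet                       
───────────────────────────────────
C19: 44                            
       A       B       C       D   
-----------------------------------
  1        0       0       0       
  2        0       0       0       
  3        0       0       0       
  4        0       0       0       
  5        0       0       0       
  6        0       0       0       
  7        0       0       0       
  8        0       0       0       


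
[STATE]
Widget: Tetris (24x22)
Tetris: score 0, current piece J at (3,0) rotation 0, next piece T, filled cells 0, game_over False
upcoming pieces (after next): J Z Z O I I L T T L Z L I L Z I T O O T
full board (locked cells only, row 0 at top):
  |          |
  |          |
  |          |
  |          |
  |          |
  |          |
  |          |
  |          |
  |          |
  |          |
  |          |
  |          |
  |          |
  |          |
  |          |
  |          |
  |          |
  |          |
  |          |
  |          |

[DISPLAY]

   █      │Next:        
   ███    │ ▒           
          │▒▒▒          
          │             
          │             
          │             
          │Score:       
          │0            
          │             
          │             
          │             
          │             
          │             
          │             
          │             
          │             
          │             
          │             
          │             
          │             
          │             
          │             


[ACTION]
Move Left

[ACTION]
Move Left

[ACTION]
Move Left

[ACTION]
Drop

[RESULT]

          │Next:        
█         │ ▒           
███       │▒▒▒          
          │             
          │             
          │             
          │Score:       
          │0            
          │             
          │             
          │             
          │             
          │             
          │             
          │             
          │             
          │             
          │             
          │             
          │             
          │             
          │             


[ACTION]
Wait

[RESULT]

          │Next:        
          │ ▒           
█         │▒▒▒          
███       │             
          │             
          │             
          │Score:       
          │0            
          │             
          │             
          │             
          │             
          │             
          │             
          │             
          │             
          │             
          │             
          │             
          │             
          │             
          │             


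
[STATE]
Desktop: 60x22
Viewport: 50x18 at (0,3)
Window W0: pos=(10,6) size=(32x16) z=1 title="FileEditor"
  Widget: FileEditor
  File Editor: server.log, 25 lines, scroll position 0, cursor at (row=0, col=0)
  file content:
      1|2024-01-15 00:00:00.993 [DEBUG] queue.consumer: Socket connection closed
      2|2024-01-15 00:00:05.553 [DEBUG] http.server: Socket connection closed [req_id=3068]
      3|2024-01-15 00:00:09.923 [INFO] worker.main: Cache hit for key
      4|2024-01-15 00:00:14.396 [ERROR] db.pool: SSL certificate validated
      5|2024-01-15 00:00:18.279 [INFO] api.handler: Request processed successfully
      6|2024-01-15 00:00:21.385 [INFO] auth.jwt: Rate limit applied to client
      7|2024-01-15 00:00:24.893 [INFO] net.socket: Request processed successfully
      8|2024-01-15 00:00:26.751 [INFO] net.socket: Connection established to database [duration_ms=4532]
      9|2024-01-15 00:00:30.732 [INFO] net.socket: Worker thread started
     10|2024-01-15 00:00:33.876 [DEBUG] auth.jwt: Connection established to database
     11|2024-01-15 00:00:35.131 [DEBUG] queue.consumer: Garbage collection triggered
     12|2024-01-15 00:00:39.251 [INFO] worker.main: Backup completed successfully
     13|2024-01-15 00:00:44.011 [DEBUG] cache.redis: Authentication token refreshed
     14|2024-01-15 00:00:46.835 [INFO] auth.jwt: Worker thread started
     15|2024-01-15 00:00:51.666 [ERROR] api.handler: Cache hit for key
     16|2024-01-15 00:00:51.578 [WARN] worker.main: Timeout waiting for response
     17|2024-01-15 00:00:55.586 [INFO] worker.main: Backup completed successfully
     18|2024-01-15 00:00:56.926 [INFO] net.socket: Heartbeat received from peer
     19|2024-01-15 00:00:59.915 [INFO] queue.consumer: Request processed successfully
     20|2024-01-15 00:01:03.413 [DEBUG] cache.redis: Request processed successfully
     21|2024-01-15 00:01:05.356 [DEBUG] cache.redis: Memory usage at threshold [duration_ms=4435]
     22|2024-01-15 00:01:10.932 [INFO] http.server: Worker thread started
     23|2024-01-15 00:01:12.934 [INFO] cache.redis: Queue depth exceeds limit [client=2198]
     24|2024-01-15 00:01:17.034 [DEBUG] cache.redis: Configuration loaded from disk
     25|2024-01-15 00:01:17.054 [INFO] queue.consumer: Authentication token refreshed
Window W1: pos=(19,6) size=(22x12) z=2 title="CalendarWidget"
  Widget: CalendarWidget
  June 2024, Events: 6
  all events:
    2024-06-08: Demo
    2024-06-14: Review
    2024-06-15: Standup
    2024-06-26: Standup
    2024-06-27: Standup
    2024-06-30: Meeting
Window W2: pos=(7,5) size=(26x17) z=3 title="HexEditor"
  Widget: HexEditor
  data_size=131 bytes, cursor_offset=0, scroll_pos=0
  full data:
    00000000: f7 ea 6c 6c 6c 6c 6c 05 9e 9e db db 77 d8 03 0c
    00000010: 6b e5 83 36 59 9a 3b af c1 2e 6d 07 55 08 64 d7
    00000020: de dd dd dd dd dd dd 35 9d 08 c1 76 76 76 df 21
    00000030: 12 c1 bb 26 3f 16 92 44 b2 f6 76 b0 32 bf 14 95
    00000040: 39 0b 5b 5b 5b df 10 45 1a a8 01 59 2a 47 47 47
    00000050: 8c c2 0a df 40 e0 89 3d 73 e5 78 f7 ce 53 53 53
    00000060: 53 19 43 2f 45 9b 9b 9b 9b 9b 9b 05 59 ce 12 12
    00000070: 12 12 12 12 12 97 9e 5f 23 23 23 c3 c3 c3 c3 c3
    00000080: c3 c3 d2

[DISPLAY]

                                                  
                                                  
       ┏━━━━━━━━━━━━━━━━━━━━━━━━┓                 
       ┃ HexEditor              ┃━━━━━━━┓┓        
       ┠────────────────────────┨et     ┃┃        
       ┃00000000  F7 ea 6c 6c 6c┃───────┨┨        
       ┃00000010  6b e5 83 36 59┃4      ┃┃        
       ┃00000020  de dd dd dd dd┃r Sa Su┃┃        
       ┃00000030  12 c1 bb 26 3f┃   1  2┃┃        
       ┃00000040  39 0b 5b 5b 5b┃7  8*  ┃┃        
       ┃00000050  8c c2 0a df 40┃4* 15* ┃┃        
       ┃00000060  53 19 43 2f 45┃1 22 23┃┃        
       ┃00000070  12 12 12 12 12┃ 28 29 ┃┃        
       ┃00000080  c3 c3 d2      ┃       ┃┃        
       ┃                        ┃━━━━━━━┛┃        
       ┃                        ┃6 [DEBU░┃        
       ┃                        ┃1 [DEBU░┃        
       ┃                        ┃1 [INFO▼┃        


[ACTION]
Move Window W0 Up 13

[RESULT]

          ┃█024-01-15 00:00:00.993 [DEBU▲┃        
          ┃2024-01-15 00:00:05.553 [DEBU█┃        
       ┏━━━━━━━━━━━━━━━━━━━━━━━━┓3 [INFO░┃        
       ┃ HexEditor              ┃━━━━━━━┓┃        
       ┠────────────────────────┨et     ┃┃        
       ┃00000000  F7 ea 6c 6c 6c┃───────┨┃        
       ┃00000010  6b e5 83 36 59┃4      ┃┃        
       ┃00000020  de dd dd dd dd┃r Sa Su┃┃        
       ┃00000030  12 c1 bb 26 3f┃   1  2┃┃        
       ┃00000040  39 0b 5b 5b 5b┃7  8*  ┃┃        
       ┃00000050  8c c2 0a df 40┃4* 15* ┃┃        
       ┃00000060  53 19 43 2f 45┃1 22 23┃┃        
       ┃00000070  12 12 12 12 12┃ 28 29 ┃┛        
       ┃00000080  c3 c3 d2      ┃       ┃         
       ┃                        ┃━━━━━━━┛         
       ┃                        ┃                 
       ┃                        ┃                 
       ┃                        ┃                 


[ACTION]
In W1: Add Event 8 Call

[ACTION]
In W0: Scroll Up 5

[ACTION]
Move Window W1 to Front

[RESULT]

          ┃█024-01-15 00:00:00.993 [DEBU▲┃        
          ┃2024-01-15 00:00:05.553 [DEBU█┃        
       ┏━━━━━━━━━━━━━━━━━━━━━━━━┓3 [INFO░┃        
       ┃ HexEditor ┏━━━━━━━━━━━━━━━━━━━━┓┃        
       ┠───────────┃ CalendarWidget     ┃┃        
       ┃00000000  F┠────────────────────┨┃        
       ┃00000010  6┃     June 2024      ┃┃        
       ┃00000020  d┃Mo Tu We Th Fr Sa Su┃┃        
       ┃00000030  1┃                1  2┃┃        
       ┃00000040  3┃ 3  4  5  6  7  8*  ┃┃        
       ┃00000050  8┃10 11 12 13 14* 15* ┃┃        
       ┃00000060  5┃17 18 19 20 21 22 23┃┃        
       ┃00000070  1┃24 25 26* 27* 28 29 ┃┛        
       ┃00000080  c┃                    ┃         
       ┃           ┗━━━━━━━━━━━━━━━━━━━━┛         
       ┃                        ┃                 
       ┃                        ┃                 
       ┃                        ┃                 


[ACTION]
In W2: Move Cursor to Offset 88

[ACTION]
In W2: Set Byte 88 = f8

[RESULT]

          ┃█024-01-15 00:00:00.993 [DEBU▲┃        
          ┃2024-01-15 00:00:05.553 [DEBU█┃        
       ┏━━━━━━━━━━━━━━━━━━━━━━━━┓3 [INFO░┃        
       ┃ HexEditor ┏━━━━━━━━━━━━━━━━━━━━┓┃        
       ┠───────────┃ CalendarWidget     ┃┃        
       ┃00000000  f┠────────────────────┨┃        
       ┃00000010  6┃     June 2024      ┃┃        
       ┃00000020  d┃Mo Tu We Th Fr Sa Su┃┃        
       ┃00000030  1┃                1  2┃┃        
       ┃00000040  3┃ 3  4  5  6  7  8*  ┃┃        
       ┃00000050  8┃10 11 12 13 14* 15* ┃┃        
       ┃00000060  5┃17 18 19 20 21 22 23┃┃        
       ┃00000070  1┃24 25 26* 27* 28 29 ┃┛        
       ┃00000080  c┃                    ┃         
       ┃           ┗━━━━━━━━━━━━━━━━━━━━┛         
       ┃                        ┃                 
       ┃                        ┃                 
       ┃                        ┃                 


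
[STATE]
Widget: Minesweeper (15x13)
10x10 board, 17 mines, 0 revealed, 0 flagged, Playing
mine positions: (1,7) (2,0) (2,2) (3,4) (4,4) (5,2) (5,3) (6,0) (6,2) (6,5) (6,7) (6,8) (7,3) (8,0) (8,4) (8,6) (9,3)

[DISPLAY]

■■■■■■■■■■     
■■■■■■■■■■     
■■■■■■■■■■     
■■■■■■■■■■     
■■■■■■■■■■     
■■■■■■■■■■     
■■■■■■■■■■     
■■■■■■■■■■     
■■■■■■■■■■     
■■■■■■■■■■     
               
               
               


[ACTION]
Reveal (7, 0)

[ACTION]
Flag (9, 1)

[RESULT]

■■■■■■■■■■     
■■■■■■■■■■     
■■■■■■■■■■     
■■■■■■■■■■     
■■■■■■■■■■     
■■■■■■■■■■     
■■■■■■■■■■     
2■■■■■■■■■     
■■■■■■■■■■     
■⚑■■■■■■■■     
               
               
               


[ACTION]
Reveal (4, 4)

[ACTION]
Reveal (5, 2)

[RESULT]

■■■■■■■■■■     
■■■■■■■✹■■     
✹■✹■■■■■■■     
■■■■✹■■■■■     
■■■■✹■■■■■     
■■✹✹■■■■■■     
✹■✹■■✹■✹✹■     
2■■✹■■■■■■     
✹■■■✹■✹■■■     
■⚑■✹■■■■■■     
               
               
               


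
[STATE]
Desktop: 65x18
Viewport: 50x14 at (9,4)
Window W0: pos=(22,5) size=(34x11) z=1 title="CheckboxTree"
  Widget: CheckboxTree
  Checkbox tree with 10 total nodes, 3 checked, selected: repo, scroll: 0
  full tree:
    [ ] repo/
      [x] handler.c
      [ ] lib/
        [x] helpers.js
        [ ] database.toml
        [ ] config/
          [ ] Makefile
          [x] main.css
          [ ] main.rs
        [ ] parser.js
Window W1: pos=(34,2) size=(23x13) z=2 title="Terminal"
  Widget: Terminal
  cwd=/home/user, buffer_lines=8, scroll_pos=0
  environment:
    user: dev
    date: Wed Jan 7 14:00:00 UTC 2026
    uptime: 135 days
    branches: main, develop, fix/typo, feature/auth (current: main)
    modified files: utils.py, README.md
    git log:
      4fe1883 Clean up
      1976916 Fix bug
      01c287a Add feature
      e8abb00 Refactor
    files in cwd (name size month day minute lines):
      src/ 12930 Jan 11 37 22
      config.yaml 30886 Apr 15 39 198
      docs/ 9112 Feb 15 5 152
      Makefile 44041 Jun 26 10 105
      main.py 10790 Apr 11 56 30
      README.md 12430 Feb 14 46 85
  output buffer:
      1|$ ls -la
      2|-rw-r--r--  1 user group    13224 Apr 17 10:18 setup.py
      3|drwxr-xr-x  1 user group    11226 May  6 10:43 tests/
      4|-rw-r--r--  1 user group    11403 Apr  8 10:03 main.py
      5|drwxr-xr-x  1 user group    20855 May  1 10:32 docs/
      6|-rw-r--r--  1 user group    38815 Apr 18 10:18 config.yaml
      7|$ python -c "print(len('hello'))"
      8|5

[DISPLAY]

                         ┠─────────────────────┨  
             ┏━━━━━━━━━━━┃$ ls -la             ┃  
             ┃ CheckboxTr┃-rw-r--r--  1 user gr┃  
             ┠───────────┃drwxr-xr-x  1 user gr┃  
             ┃>[-] repo/ ┃-rw-r--r--  1 user gr┃  
             ┃   [x] hand┃drwxr-xr-x  1 user gr┃  
             ┃   [-] lib/┃-rw-r--r--  1 user gr┃  
             ┃     [x] he┃$ python -c "print(le┃  
             ┃     [ ] da┃5                    ┃  
             ┃     [-] co┃$ █                  ┃  
             ┃       [ ] ┗━━━━━━━━━━━━━━━━━━━━━┛  
             ┗━━━━━━━━━━━━━━━━━━━━━━━━━━━━━━━━┛   
                                                  
                                                  


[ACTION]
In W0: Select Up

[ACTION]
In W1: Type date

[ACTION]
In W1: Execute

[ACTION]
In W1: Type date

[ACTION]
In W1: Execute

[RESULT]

                         ┠─────────────────────┨  
             ┏━━━━━━━━━━━┃drwxr-xr-x  1 user gr┃  
             ┃ CheckboxTr┃-rw-r--r--  1 user gr┃  
             ┠───────────┃$ python -c "print(le┃  
             ┃>[-] repo/ ┃5                    ┃  
             ┃   [x] hand┃$ date               ┃  
             ┃   [-] lib/┃Wed Jan 7 14:00:00 UT┃  
             ┃     [x] he┃$ date               ┃  
             ┃     [ ] da┃Wed Jan 7 14:00:00 UT┃  
             ┃     [-] co┃$ █                  ┃  
             ┃       [ ] ┗━━━━━━━━━━━━━━━━━━━━━┛  
             ┗━━━━━━━━━━━━━━━━━━━━━━━━━━━━━━━━┛   
                                                  
                                                  


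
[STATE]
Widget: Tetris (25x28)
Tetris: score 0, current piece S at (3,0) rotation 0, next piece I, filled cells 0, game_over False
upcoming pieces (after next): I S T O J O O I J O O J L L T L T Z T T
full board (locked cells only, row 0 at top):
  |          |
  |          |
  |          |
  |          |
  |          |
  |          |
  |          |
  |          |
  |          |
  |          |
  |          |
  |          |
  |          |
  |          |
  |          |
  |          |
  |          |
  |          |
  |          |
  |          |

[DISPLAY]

    ░░    │Next:         
   ░░     │████          
          │              
          │              
          │              
          │              
          │Score:        
          │0             
          │              
          │              
          │              
          │              
          │              
          │              
          │              
          │              
          │              
          │              
          │              
          │              
          │              
          │              
          │              
          │              
          │              
          │              
          │              
          │              


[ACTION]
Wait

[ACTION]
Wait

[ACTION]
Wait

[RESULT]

          │Next:         
          │████          
          │              
    ░░    │              
   ░░     │              
          │              
          │Score:        
          │0             
          │              
          │              
          │              
          │              
          │              
          │              
          │              
          │              
          │              
          │              
          │              
          │              
          │              
          │              
          │              
          │              
          │              
          │              
          │              
          │              


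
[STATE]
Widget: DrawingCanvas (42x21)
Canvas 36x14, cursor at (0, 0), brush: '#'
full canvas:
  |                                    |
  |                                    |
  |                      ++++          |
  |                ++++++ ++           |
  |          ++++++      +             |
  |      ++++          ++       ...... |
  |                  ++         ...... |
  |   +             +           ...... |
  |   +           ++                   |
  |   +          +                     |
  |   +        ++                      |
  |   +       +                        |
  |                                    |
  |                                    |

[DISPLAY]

+                                         
                                          
                      ++++                
                ++++++ ++                 
          ++++++      +                   
      ++++          ++       ......       
                  ++         ......       
   +             +           ......       
   +           ++                         
   +          +                           
   +        ++                            
   +       +                              
                                          
                                          
                                          
                                          
                                          
                                          
                                          
                                          
                                          


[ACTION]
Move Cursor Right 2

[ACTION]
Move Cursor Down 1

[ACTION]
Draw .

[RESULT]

                                          
  .                                       
                      ++++                
                ++++++ ++                 
          ++++++      +                   
      ++++          ++       ......       
                  ++         ......       
   +             +           ......       
   +           ++                         
   +          +                           
   +        ++                            
   +       +                              
                                          
                                          
                                          
                                          
                                          
                                          
                                          
                                          
                                          


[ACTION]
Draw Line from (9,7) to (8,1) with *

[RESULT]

                                          
  .                                       
                      ++++                
                ++++++ ++                 
          ++++++      +                   
      ++++          ++       ......       
                  ++         ......       
   +             +           ......       
 ***           ++                         
   +****      +                           
   +        ++                            
   +       +                              
                                          
                                          
                                          
                                          
                                          
                                          
                                          
                                          
                                          


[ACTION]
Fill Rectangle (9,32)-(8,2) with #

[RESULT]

                                          
  .                                       
                      ++++                
                ++++++ ++                 
          ++++++      +                   
      ++++          ++       ......       
                  ++         ......       
   +             +           ......       
 *###############################         
  ###############################         
   +        ++                            
   +       +                              
                                          
                                          
                                          
                                          
                                          
                                          
                                          
                                          
                                          


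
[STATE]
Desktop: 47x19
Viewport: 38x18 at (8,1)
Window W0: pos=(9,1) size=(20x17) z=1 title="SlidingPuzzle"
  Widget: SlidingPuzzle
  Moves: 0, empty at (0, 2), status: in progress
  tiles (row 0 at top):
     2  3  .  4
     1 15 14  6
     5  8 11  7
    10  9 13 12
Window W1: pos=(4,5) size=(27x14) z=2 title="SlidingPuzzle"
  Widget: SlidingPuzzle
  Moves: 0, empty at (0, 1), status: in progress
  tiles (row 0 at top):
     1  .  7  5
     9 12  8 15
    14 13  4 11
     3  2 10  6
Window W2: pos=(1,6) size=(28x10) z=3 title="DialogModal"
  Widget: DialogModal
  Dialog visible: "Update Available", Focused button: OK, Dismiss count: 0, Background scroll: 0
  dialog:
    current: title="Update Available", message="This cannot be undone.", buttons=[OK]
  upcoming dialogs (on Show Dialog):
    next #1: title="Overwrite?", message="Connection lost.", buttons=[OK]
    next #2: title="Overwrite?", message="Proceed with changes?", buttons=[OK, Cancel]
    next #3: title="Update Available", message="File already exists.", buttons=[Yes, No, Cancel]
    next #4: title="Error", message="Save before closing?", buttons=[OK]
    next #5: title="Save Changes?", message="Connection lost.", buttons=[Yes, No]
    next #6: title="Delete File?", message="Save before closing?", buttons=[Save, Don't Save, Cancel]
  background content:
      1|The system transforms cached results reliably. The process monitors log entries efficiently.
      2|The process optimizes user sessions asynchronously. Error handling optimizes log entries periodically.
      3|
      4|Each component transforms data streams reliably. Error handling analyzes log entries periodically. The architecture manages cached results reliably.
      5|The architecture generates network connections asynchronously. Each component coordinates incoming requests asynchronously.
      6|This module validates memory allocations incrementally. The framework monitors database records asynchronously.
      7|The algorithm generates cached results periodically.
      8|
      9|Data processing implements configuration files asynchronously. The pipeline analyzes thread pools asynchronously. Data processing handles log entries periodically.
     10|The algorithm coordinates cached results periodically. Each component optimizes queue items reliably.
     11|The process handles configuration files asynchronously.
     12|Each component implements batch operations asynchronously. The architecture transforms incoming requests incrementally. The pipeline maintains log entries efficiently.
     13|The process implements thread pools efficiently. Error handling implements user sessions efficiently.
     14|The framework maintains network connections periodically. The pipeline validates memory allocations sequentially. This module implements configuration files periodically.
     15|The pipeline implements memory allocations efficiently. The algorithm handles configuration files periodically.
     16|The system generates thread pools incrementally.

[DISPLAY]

 ┏━━━━━━━━━━━━━━━━━━┓                 
 ┃ SlidingPuzzle    ┃                 
 ┠──────────────────┨                 
 ┃┌────┬────┬────┬──┃                 
━━━━━━━━━━━━━━━━━━━━━━┓               
━━━━━━━━━━━━━━━━━━━━┓ ┃               
gModal              ┃─┨               
────────────────────┨ ┃               
─────────────────┐ch┃ ┃               
pdate Available  │er┃ ┃               
s cannot be undon│  ┃ ┃               
     [OK]        │s ┃ ┃               
─────────────────┘es┃ ┃               
odule validates memo┃ ┃               
━━━━━━━━━━━━━━━━━━━━┛ ┃               
──┴────┴────┴────┘    ┃               
es: 0                 ┃               
━━━━━━━━━━━━━━━━━━━━━━┛               


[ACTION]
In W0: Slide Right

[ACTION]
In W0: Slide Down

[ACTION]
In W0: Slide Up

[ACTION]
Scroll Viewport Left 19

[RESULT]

         ┏━━━━━━━━━━━━━━━━━━┓         
         ┃ SlidingPuzzle    ┃         
         ┠──────────────────┨         
         ┃┌────┬────┬────┬──┃         
    ┏━━━━━━━━━━━━━━━━━━━━━━━━━┓       
 ┏━━━━━━━━━━━━━━━━━━━━━━━━━━┓ ┃       
 ┃ DialogModal              ┃─┨       
 ┠──────────────────────────┨ ┃       
 ┃Th┌────────────────────┐ch┃ ┃       
 ┃Th│  Update Available  │er┃ ┃       
 ┃  │This cannot be undon│  ┃ ┃       
 ┃Ea│        [OK]        │s ┃ ┃       
 ┃Th└────────────────────┘es┃ ┃       
 ┃This module validates memo┃ ┃       
 ┗━━━━━━━━━━━━━━━━━━━━━━━━━━┛ ┃       
    ┃└────┴────┴────┴────┘    ┃       
    ┃Moves: 0                 ┃       
    ┗━━━━━━━━━━━━━━━━━━━━━━━━━┛       


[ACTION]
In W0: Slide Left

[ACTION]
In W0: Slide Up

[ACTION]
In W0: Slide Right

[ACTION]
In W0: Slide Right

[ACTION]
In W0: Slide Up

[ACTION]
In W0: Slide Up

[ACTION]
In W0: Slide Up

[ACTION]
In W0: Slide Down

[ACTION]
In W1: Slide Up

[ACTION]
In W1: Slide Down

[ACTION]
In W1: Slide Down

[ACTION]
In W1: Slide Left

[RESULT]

         ┏━━━━━━━━━━━━━━━━━━┓         
         ┃ SlidingPuzzle    ┃         
         ┠──────────────────┨         
         ┃┌────┬────┬────┬──┃         
    ┏━━━━━━━━━━━━━━━━━━━━━━━━━┓       
 ┏━━━━━━━━━━━━━━━━━━━━━━━━━━┓ ┃       
 ┃ DialogModal              ┃─┨       
 ┠──────────────────────────┨ ┃       
 ┃Th┌────────────────────┐ch┃ ┃       
 ┃Th│  Update Available  │er┃ ┃       
 ┃  │This cannot be undon│  ┃ ┃       
 ┃Ea│        [OK]        │s ┃ ┃       
 ┃Th└────────────────────┘es┃ ┃       
 ┃This module validates memo┃ ┃       
 ┗━━━━━━━━━━━━━━━━━━━━━━━━━━┛ ┃       
    ┃└────┴────┴────┴────┘    ┃       
    ┃Moves: 3                 ┃       
    ┗━━━━━━━━━━━━━━━━━━━━━━━━━┛       


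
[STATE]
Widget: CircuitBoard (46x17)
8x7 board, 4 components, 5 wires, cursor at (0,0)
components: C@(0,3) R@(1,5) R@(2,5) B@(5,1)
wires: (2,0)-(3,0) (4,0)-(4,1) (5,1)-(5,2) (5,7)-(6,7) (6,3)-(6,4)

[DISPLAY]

   0 1 2 3 4 5 6 7                            
0  [.]          C                             
                                              
1                       R                     
                                              
2   ·                   R                     
    │                                         
3   ·                                         
                                              
4   · ─ ·                                     
                                              
5       B ─ ·                   ·             
                                │             
6               · ─ ·           ·             
Cursor: (0,0)                                 
                                              
                                              


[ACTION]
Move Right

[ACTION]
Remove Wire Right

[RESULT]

   0 1 2 3 4 5 6 7                            
0      [.]      C                             
                                              
1                       R                     
                                              
2   ·                   R                     
    │                                         
3   ·                                         
                                              
4   · ─ ·                                     
                                              
5       B ─ ·                   ·             
                                │             
6               · ─ ·           ·             
Cursor: (0,1)                                 
                                              
                                              


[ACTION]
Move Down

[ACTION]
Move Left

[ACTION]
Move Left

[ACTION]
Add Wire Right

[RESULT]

   0 1 2 3 4 5 6 7                            
0               C                             
                                              
1  [.]─ ·               R                     
                                              
2   ·                   R                     
    │                                         
3   ·                                         
                                              
4   · ─ ·                                     
                                              
5       B ─ ·                   ·             
                                │             
6               · ─ ·           ·             
Cursor: (1,0)                                 
                                              
                                              
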